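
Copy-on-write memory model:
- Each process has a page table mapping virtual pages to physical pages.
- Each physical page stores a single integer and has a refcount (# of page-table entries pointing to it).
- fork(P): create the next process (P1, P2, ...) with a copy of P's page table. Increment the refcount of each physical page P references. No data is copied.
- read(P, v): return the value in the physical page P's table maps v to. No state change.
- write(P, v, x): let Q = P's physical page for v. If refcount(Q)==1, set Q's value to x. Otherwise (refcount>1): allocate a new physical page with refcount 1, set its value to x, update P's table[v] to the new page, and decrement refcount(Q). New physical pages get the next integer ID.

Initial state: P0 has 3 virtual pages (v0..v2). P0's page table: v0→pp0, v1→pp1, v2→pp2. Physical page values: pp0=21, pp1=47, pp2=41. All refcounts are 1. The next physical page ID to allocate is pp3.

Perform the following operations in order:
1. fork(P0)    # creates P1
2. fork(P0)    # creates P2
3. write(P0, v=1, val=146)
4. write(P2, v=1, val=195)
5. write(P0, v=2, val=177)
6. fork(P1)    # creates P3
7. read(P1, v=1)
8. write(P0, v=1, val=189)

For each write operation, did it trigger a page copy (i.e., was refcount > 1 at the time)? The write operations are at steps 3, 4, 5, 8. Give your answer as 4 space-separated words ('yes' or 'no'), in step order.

Op 1: fork(P0) -> P1. 3 ppages; refcounts: pp0:2 pp1:2 pp2:2
Op 2: fork(P0) -> P2. 3 ppages; refcounts: pp0:3 pp1:3 pp2:3
Op 3: write(P0, v1, 146). refcount(pp1)=3>1 -> COPY to pp3. 4 ppages; refcounts: pp0:3 pp1:2 pp2:3 pp3:1
Op 4: write(P2, v1, 195). refcount(pp1)=2>1 -> COPY to pp4. 5 ppages; refcounts: pp0:3 pp1:1 pp2:3 pp3:1 pp4:1
Op 5: write(P0, v2, 177). refcount(pp2)=3>1 -> COPY to pp5. 6 ppages; refcounts: pp0:3 pp1:1 pp2:2 pp3:1 pp4:1 pp5:1
Op 6: fork(P1) -> P3. 6 ppages; refcounts: pp0:4 pp1:2 pp2:3 pp3:1 pp4:1 pp5:1
Op 7: read(P1, v1) -> 47. No state change.
Op 8: write(P0, v1, 189). refcount(pp3)=1 -> write in place. 6 ppages; refcounts: pp0:4 pp1:2 pp2:3 pp3:1 pp4:1 pp5:1

yes yes yes no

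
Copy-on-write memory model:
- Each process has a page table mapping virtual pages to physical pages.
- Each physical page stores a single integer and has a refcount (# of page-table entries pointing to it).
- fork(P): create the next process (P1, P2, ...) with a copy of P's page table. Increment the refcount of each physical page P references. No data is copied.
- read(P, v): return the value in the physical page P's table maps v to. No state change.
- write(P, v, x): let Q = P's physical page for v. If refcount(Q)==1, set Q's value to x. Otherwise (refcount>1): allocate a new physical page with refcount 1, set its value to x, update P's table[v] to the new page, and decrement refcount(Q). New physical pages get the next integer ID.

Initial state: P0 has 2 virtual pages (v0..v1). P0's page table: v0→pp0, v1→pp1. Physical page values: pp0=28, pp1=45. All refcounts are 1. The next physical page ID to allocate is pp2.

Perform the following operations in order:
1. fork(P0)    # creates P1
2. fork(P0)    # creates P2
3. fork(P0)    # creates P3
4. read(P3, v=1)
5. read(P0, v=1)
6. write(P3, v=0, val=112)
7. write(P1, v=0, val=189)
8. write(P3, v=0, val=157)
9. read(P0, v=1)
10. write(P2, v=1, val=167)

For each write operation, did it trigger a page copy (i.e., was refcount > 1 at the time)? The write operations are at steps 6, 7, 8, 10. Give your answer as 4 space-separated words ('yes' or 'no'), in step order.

Op 1: fork(P0) -> P1. 2 ppages; refcounts: pp0:2 pp1:2
Op 2: fork(P0) -> P2. 2 ppages; refcounts: pp0:3 pp1:3
Op 3: fork(P0) -> P3. 2 ppages; refcounts: pp0:4 pp1:4
Op 4: read(P3, v1) -> 45. No state change.
Op 5: read(P0, v1) -> 45. No state change.
Op 6: write(P3, v0, 112). refcount(pp0)=4>1 -> COPY to pp2. 3 ppages; refcounts: pp0:3 pp1:4 pp2:1
Op 7: write(P1, v0, 189). refcount(pp0)=3>1 -> COPY to pp3. 4 ppages; refcounts: pp0:2 pp1:4 pp2:1 pp3:1
Op 8: write(P3, v0, 157). refcount(pp2)=1 -> write in place. 4 ppages; refcounts: pp0:2 pp1:4 pp2:1 pp3:1
Op 9: read(P0, v1) -> 45. No state change.
Op 10: write(P2, v1, 167). refcount(pp1)=4>1 -> COPY to pp4. 5 ppages; refcounts: pp0:2 pp1:3 pp2:1 pp3:1 pp4:1

yes yes no yes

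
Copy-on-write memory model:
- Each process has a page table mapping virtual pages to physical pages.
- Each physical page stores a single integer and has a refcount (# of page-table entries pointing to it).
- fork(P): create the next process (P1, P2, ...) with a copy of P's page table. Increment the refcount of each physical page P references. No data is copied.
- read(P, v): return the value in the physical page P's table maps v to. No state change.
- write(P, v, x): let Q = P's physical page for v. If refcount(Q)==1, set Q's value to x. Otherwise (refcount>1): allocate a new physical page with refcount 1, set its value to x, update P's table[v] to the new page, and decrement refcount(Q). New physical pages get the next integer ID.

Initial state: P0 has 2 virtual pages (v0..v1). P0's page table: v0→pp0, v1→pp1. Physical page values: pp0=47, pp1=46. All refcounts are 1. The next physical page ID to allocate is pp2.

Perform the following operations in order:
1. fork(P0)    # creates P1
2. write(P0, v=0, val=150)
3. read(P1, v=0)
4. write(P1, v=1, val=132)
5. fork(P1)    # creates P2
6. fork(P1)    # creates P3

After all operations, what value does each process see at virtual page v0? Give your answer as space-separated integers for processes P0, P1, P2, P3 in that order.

Answer: 150 47 47 47

Derivation:
Op 1: fork(P0) -> P1. 2 ppages; refcounts: pp0:2 pp1:2
Op 2: write(P0, v0, 150). refcount(pp0)=2>1 -> COPY to pp2. 3 ppages; refcounts: pp0:1 pp1:2 pp2:1
Op 3: read(P1, v0) -> 47. No state change.
Op 4: write(P1, v1, 132). refcount(pp1)=2>1 -> COPY to pp3. 4 ppages; refcounts: pp0:1 pp1:1 pp2:1 pp3:1
Op 5: fork(P1) -> P2. 4 ppages; refcounts: pp0:2 pp1:1 pp2:1 pp3:2
Op 6: fork(P1) -> P3. 4 ppages; refcounts: pp0:3 pp1:1 pp2:1 pp3:3
P0: v0 -> pp2 = 150
P1: v0 -> pp0 = 47
P2: v0 -> pp0 = 47
P3: v0 -> pp0 = 47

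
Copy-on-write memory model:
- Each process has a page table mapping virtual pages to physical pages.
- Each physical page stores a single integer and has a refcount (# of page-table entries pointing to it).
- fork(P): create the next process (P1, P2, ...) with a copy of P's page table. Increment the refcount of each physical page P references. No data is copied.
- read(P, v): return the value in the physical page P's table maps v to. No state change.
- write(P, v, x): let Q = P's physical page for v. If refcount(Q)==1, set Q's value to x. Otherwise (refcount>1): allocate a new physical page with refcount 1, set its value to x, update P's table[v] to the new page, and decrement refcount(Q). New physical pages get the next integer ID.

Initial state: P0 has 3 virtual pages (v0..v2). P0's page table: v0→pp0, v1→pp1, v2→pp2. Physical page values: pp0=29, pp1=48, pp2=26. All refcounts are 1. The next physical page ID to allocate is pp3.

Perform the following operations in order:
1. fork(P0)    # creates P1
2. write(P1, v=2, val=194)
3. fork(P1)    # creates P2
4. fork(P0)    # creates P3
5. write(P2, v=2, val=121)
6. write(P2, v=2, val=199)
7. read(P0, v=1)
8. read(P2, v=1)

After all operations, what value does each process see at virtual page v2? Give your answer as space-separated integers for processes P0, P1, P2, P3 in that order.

Answer: 26 194 199 26

Derivation:
Op 1: fork(P0) -> P1. 3 ppages; refcounts: pp0:2 pp1:2 pp2:2
Op 2: write(P1, v2, 194). refcount(pp2)=2>1 -> COPY to pp3. 4 ppages; refcounts: pp0:2 pp1:2 pp2:1 pp3:1
Op 3: fork(P1) -> P2. 4 ppages; refcounts: pp0:3 pp1:3 pp2:1 pp3:2
Op 4: fork(P0) -> P3. 4 ppages; refcounts: pp0:4 pp1:4 pp2:2 pp3:2
Op 5: write(P2, v2, 121). refcount(pp3)=2>1 -> COPY to pp4. 5 ppages; refcounts: pp0:4 pp1:4 pp2:2 pp3:1 pp4:1
Op 6: write(P2, v2, 199). refcount(pp4)=1 -> write in place. 5 ppages; refcounts: pp0:4 pp1:4 pp2:2 pp3:1 pp4:1
Op 7: read(P0, v1) -> 48. No state change.
Op 8: read(P2, v1) -> 48. No state change.
P0: v2 -> pp2 = 26
P1: v2 -> pp3 = 194
P2: v2 -> pp4 = 199
P3: v2 -> pp2 = 26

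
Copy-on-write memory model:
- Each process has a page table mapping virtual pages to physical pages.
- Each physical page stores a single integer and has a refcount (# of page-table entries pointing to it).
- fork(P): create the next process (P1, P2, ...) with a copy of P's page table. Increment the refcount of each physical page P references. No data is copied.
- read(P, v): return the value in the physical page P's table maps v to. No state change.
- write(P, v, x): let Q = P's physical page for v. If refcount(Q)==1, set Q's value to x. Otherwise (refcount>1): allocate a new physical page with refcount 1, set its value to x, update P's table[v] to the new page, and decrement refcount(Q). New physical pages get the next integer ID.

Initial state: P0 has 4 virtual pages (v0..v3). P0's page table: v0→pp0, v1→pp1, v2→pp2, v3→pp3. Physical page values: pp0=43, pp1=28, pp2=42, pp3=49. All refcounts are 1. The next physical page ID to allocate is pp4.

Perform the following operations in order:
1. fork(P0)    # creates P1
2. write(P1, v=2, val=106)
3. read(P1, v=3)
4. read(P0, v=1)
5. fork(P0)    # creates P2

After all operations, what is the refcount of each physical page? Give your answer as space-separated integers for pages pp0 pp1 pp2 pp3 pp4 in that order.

Answer: 3 3 2 3 1

Derivation:
Op 1: fork(P0) -> P1. 4 ppages; refcounts: pp0:2 pp1:2 pp2:2 pp3:2
Op 2: write(P1, v2, 106). refcount(pp2)=2>1 -> COPY to pp4. 5 ppages; refcounts: pp0:2 pp1:2 pp2:1 pp3:2 pp4:1
Op 3: read(P1, v3) -> 49. No state change.
Op 4: read(P0, v1) -> 28. No state change.
Op 5: fork(P0) -> P2. 5 ppages; refcounts: pp0:3 pp1:3 pp2:2 pp3:3 pp4:1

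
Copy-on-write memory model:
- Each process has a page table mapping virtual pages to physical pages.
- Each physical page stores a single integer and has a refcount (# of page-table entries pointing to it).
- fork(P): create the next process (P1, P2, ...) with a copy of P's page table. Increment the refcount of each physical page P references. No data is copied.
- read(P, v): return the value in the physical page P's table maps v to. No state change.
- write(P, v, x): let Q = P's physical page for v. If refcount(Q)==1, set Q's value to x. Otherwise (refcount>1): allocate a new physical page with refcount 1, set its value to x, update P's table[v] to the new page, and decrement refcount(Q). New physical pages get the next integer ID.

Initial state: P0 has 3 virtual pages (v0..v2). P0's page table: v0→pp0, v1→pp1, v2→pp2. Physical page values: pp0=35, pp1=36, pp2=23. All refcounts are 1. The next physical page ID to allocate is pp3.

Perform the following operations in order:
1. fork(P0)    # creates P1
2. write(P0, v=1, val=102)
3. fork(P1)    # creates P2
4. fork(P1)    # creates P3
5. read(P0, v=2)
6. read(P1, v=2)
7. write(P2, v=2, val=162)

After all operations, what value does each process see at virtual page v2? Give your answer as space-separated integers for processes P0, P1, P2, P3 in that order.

Answer: 23 23 162 23

Derivation:
Op 1: fork(P0) -> P1. 3 ppages; refcounts: pp0:2 pp1:2 pp2:2
Op 2: write(P0, v1, 102). refcount(pp1)=2>1 -> COPY to pp3. 4 ppages; refcounts: pp0:2 pp1:1 pp2:2 pp3:1
Op 3: fork(P1) -> P2. 4 ppages; refcounts: pp0:3 pp1:2 pp2:3 pp3:1
Op 4: fork(P1) -> P3. 4 ppages; refcounts: pp0:4 pp1:3 pp2:4 pp3:1
Op 5: read(P0, v2) -> 23. No state change.
Op 6: read(P1, v2) -> 23. No state change.
Op 7: write(P2, v2, 162). refcount(pp2)=4>1 -> COPY to pp4. 5 ppages; refcounts: pp0:4 pp1:3 pp2:3 pp3:1 pp4:1
P0: v2 -> pp2 = 23
P1: v2 -> pp2 = 23
P2: v2 -> pp4 = 162
P3: v2 -> pp2 = 23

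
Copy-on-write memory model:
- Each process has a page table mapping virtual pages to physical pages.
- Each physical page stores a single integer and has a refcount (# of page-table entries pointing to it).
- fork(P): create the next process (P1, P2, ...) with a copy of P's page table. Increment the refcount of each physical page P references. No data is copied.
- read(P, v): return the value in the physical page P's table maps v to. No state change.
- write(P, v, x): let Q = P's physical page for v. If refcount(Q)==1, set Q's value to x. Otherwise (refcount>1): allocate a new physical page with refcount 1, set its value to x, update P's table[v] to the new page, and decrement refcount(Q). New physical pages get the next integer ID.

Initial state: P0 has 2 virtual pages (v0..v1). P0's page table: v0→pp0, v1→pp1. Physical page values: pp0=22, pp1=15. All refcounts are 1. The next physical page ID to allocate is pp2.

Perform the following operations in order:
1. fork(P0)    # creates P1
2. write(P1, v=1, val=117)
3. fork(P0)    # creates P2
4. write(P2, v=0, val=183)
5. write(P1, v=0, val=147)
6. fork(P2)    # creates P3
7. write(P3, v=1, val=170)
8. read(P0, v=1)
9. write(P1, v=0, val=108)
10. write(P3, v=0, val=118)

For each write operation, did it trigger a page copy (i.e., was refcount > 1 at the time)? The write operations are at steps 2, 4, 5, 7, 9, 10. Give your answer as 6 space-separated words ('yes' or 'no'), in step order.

Op 1: fork(P0) -> P1. 2 ppages; refcounts: pp0:2 pp1:2
Op 2: write(P1, v1, 117). refcount(pp1)=2>1 -> COPY to pp2. 3 ppages; refcounts: pp0:2 pp1:1 pp2:1
Op 3: fork(P0) -> P2. 3 ppages; refcounts: pp0:3 pp1:2 pp2:1
Op 4: write(P2, v0, 183). refcount(pp0)=3>1 -> COPY to pp3. 4 ppages; refcounts: pp0:2 pp1:2 pp2:1 pp3:1
Op 5: write(P1, v0, 147). refcount(pp0)=2>1 -> COPY to pp4. 5 ppages; refcounts: pp0:1 pp1:2 pp2:1 pp3:1 pp4:1
Op 6: fork(P2) -> P3. 5 ppages; refcounts: pp0:1 pp1:3 pp2:1 pp3:2 pp4:1
Op 7: write(P3, v1, 170). refcount(pp1)=3>1 -> COPY to pp5. 6 ppages; refcounts: pp0:1 pp1:2 pp2:1 pp3:2 pp4:1 pp5:1
Op 8: read(P0, v1) -> 15. No state change.
Op 9: write(P1, v0, 108). refcount(pp4)=1 -> write in place. 6 ppages; refcounts: pp0:1 pp1:2 pp2:1 pp3:2 pp4:1 pp5:1
Op 10: write(P3, v0, 118). refcount(pp3)=2>1 -> COPY to pp6. 7 ppages; refcounts: pp0:1 pp1:2 pp2:1 pp3:1 pp4:1 pp5:1 pp6:1

yes yes yes yes no yes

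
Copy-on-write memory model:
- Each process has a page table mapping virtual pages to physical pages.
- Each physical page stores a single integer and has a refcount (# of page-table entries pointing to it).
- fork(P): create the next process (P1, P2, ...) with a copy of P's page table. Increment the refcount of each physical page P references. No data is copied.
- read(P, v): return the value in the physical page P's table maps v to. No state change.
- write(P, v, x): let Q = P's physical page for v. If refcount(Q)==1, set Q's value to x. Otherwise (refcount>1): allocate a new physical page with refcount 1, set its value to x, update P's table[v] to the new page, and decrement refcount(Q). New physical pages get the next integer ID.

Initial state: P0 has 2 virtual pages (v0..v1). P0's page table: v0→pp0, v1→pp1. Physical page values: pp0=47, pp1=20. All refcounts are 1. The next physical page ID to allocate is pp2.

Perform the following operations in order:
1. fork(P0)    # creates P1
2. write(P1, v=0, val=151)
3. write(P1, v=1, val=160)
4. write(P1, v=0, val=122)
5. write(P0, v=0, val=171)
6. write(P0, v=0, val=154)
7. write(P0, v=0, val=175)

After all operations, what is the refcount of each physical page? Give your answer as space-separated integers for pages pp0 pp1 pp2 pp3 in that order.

Op 1: fork(P0) -> P1. 2 ppages; refcounts: pp0:2 pp1:2
Op 2: write(P1, v0, 151). refcount(pp0)=2>1 -> COPY to pp2. 3 ppages; refcounts: pp0:1 pp1:2 pp2:1
Op 3: write(P1, v1, 160). refcount(pp1)=2>1 -> COPY to pp3. 4 ppages; refcounts: pp0:1 pp1:1 pp2:1 pp3:1
Op 4: write(P1, v0, 122). refcount(pp2)=1 -> write in place. 4 ppages; refcounts: pp0:1 pp1:1 pp2:1 pp3:1
Op 5: write(P0, v0, 171). refcount(pp0)=1 -> write in place. 4 ppages; refcounts: pp0:1 pp1:1 pp2:1 pp3:1
Op 6: write(P0, v0, 154). refcount(pp0)=1 -> write in place. 4 ppages; refcounts: pp0:1 pp1:1 pp2:1 pp3:1
Op 7: write(P0, v0, 175). refcount(pp0)=1 -> write in place. 4 ppages; refcounts: pp0:1 pp1:1 pp2:1 pp3:1

Answer: 1 1 1 1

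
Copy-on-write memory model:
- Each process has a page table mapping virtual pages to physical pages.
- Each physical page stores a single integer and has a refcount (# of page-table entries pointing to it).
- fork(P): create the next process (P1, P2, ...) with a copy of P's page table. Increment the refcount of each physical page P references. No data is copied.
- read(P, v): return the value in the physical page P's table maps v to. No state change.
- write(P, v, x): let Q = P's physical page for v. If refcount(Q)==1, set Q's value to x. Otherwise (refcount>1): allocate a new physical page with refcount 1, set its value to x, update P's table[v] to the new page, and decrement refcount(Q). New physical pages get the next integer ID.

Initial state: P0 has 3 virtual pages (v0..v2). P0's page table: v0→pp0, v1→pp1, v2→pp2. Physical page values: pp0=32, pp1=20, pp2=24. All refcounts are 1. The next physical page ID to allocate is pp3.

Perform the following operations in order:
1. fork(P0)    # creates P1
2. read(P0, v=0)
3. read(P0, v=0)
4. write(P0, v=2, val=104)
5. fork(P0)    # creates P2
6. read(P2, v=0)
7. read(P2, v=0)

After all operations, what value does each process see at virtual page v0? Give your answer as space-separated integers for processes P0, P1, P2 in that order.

Op 1: fork(P0) -> P1. 3 ppages; refcounts: pp0:2 pp1:2 pp2:2
Op 2: read(P0, v0) -> 32. No state change.
Op 3: read(P0, v0) -> 32. No state change.
Op 4: write(P0, v2, 104). refcount(pp2)=2>1 -> COPY to pp3. 4 ppages; refcounts: pp0:2 pp1:2 pp2:1 pp3:1
Op 5: fork(P0) -> P2. 4 ppages; refcounts: pp0:3 pp1:3 pp2:1 pp3:2
Op 6: read(P2, v0) -> 32. No state change.
Op 7: read(P2, v0) -> 32. No state change.
P0: v0 -> pp0 = 32
P1: v0 -> pp0 = 32
P2: v0 -> pp0 = 32

Answer: 32 32 32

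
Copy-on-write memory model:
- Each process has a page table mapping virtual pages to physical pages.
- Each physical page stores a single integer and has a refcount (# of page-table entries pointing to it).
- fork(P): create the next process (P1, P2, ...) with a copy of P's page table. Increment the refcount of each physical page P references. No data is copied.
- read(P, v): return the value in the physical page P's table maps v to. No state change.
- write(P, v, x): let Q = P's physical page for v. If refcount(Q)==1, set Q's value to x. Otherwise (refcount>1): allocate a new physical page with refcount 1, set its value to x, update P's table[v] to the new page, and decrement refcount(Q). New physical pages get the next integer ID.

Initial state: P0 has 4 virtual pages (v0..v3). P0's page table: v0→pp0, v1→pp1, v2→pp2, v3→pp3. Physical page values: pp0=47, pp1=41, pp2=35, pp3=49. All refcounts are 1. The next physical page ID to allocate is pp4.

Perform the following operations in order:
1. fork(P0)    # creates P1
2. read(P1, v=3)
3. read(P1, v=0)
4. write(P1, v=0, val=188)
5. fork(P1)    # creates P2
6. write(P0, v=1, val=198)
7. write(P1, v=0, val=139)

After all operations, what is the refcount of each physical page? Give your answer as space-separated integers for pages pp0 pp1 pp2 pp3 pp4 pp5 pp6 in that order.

Op 1: fork(P0) -> P1. 4 ppages; refcounts: pp0:2 pp1:2 pp2:2 pp3:2
Op 2: read(P1, v3) -> 49. No state change.
Op 3: read(P1, v0) -> 47. No state change.
Op 4: write(P1, v0, 188). refcount(pp0)=2>1 -> COPY to pp4. 5 ppages; refcounts: pp0:1 pp1:2 pp2:2 pp3:2 pp4:1
Op 5: fork(P1) -> P2. 5 ppages; refcounts: pp0:1 pp1:3 pp2:3 pp3:3 pp4:2
Op 6: write(P0, v1, 198). refcount(pp1)=3>1 -> COPY to pp5. 6 ppages; refcounts: pp0:1 pp1:2 pp2:3 pp3:3 pp4:2 pp5:1
Op 7: write(P1, v0, 139). refcount(pp4)=2>1 -> COPY to pp6. 7 ppages; refcounts: pp0:1 pp1:2 pp2:3 pp3:3 pp4:1 pp5:1 pp6:1

Answer: 1 2 3 3 1 1 1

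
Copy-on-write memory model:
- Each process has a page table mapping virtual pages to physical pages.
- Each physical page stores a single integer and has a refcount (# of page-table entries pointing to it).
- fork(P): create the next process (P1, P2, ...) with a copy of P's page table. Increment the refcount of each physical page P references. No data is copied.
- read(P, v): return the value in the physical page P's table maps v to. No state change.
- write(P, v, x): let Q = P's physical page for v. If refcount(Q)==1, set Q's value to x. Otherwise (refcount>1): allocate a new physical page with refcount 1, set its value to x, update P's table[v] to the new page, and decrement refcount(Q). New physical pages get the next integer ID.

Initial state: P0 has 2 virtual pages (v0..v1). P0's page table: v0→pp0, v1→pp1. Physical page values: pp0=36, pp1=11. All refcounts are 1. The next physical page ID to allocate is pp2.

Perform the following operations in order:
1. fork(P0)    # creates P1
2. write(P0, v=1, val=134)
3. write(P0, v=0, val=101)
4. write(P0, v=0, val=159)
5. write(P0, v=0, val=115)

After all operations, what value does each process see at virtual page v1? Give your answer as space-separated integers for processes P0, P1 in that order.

Op 1: fork(P0) -> P1. 2 ppages; refcounts: pp0:2 pp1:2
Op 2: write(P0, v1, 134). refcount(pp1)=2>1 -> COPY to pp2. 3 ppages; refcounts: pp0:2 pp1:1 pp2:1
Op 3: write(P0, v0, 101). refcount(pp0)=2>1 -> COPY to pp3. 4 ppages; refcounts: pp0:1 pp1:1 pp2:1 pp3:1
Op 4: write(P0, v0, 159). refcount(pp3)=1 -> write in place. 4 ppages; refcounts: pp0:1 pp1:1 pp2:1 pp3:1
Op 5: write(P0, v0, 115). refcount(pp3)=1 -> write in place. 4 ppages; refcounts: pp0:1 pp1:1 pp2:1 pp3:1
P0: v1 -> pp2 = 134
P1: v1 -> pp1 = 11

Answer: 134 11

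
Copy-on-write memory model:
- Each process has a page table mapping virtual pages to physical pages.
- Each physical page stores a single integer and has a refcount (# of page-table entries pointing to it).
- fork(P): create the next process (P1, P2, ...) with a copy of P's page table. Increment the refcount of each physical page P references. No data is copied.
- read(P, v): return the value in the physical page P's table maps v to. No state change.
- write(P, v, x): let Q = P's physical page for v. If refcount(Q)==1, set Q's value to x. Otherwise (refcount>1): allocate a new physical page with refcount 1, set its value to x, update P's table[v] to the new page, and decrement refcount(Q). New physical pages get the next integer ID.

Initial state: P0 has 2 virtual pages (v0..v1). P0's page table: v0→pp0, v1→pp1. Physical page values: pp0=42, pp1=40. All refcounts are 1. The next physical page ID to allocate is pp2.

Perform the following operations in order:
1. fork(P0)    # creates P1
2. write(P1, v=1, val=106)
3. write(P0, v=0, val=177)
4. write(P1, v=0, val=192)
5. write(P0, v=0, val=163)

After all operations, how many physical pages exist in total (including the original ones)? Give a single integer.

Answer: 4

Derivation:
Op 1: fork(P0) -> P1. 2 ppages; refcounts: pp0:2 pp1:2
Op 2: write(P1, v1, 106). refcount(pp1)=2>1 -> COPY to pp2. 3 ppages; refcounts: pp0:2 pp1:1 pp2:1
Op 3: write(P0, v0, 177). refcount(pp0)=2>1 -> COPY to pp3. 4 ppages; refcounts: pp0:1 pp1:1 pp2:1 pp3:1
Op 4: write(P1, v0, 192). refcount(pp0)=1 -> write in place. 4 ppages; refcounts: pp0:1 pp1:1 pp2:1 pp3:1
Op 5: write(P0, v0, 163). refcount(pp3)=1 -> write in place. 4 ppages; refcounts: pp0:1 pp1:1 pp2:1 pp3:1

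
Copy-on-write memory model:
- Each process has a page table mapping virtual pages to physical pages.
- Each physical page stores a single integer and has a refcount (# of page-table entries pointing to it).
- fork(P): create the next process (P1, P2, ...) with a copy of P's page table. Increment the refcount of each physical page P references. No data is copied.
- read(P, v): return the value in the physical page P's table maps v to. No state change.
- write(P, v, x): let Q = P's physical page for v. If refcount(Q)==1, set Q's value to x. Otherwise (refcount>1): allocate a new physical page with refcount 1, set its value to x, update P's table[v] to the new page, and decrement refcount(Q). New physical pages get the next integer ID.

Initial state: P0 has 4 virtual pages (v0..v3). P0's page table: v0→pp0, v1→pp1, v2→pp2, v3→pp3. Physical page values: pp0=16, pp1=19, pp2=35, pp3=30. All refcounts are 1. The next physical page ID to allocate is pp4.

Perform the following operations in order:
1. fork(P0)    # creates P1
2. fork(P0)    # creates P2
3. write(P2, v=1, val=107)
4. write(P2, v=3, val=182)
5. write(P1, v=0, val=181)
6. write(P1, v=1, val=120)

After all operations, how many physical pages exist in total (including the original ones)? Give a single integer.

Answer: 8

Derivation:
Op 1: fork(P0) -> P1. 4 ppages; refcounts: pp0:2 pp1:2 pp2:2 pp3:2
Op 2: fork(P0) -> P2. 4 ppages; refcounts: pp0:3 pp1:3 pp2:3 pp3:3
Op 3: write(P2, v1, 107). refcount(pp1)=3>1 -> COPY to pp4. 5 ppages; refcounts: pp0:3 pp1:2 pp2:3 pp3:3 pp4:1
Op 4: write(P2, v3, 182). refcount(pp3)=3>1 -> COPY to pp5. 6 ppages; refcounts: pp0:3 pp1:2 pp2:3 pp3:2 pp4:1 pp5:1
Op 5: write(P1, v0, 181). refcount(pp0)=3>1 -> COPY to pp6. 7 ppages; refcounts: pp0:2 pp1:2 pp2:3 pp3:2 pp4:1 pp5:1 pp6:1
Op 6: write(P1, v1, 120). refcount(pp1)=2>1 -> COPY to pp7. 8 ppages; refcounts: pp0:2 pp1:1 pp2:3 pp3:2 pp4:1 pp5:1 pp6:1 pp7:1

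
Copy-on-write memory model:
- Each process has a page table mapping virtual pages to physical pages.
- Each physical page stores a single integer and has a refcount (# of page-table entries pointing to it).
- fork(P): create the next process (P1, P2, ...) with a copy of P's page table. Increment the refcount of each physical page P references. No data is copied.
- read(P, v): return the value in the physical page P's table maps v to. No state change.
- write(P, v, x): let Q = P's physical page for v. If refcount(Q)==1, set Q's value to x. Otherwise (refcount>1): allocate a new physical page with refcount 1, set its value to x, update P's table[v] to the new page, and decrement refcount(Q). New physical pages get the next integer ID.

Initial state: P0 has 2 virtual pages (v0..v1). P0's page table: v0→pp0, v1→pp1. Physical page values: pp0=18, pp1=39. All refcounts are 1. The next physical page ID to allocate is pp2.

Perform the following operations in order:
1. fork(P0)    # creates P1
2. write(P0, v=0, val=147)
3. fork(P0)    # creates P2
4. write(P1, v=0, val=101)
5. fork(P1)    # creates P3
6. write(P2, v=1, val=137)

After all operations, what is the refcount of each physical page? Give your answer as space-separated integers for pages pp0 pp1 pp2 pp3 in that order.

Op 1: fork(P0) -> P1. 2 ppages; refcounts: pp0:2 pp1:2
Op 2: write(P0, v0, 147). refcount(pp0)=2>1 -> COPY to pp2. 3 ppages; refcounts: pp0:1 pp1:2 pp2:1
Op 3: fork(P0) -> P2. 3 ppages; refcounts: pp0:1 pp1:3 pp2:2
Op 4: write(P1, v0, 101). refcount(pp0)=1 -> write in place. 3 ppages; refcounts: pp0:1 pp1:3 pp2:2
Op 5: fork(P1) -> P3. 3 ppages; refcounts: pp0:2 pp1:4 pp2:2
Op 6: write(P2, v1, 137). refcount(pp1)=4>1 -> COPY to pp3. 4 ppages; refcounts: pp0:2 pp1:3 pp2:2 pp3:1

Answer: 2 3 2 1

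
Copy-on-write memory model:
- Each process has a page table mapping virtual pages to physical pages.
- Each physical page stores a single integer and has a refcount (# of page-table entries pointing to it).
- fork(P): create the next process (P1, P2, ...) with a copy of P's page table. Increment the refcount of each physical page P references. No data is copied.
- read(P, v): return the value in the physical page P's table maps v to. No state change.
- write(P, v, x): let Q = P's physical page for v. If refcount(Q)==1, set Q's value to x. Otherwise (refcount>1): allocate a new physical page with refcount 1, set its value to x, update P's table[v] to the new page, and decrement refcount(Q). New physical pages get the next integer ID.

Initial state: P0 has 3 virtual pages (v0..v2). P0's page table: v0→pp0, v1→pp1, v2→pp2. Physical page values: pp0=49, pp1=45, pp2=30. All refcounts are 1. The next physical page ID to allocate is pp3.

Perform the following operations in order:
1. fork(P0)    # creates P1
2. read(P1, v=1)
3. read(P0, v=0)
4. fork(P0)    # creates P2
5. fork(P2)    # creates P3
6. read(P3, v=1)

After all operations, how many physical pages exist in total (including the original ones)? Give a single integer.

Answer: 3

Derivation:
Op 1: fork(P0) -> P1. 3 ppages; refcounts: pp0:2 pp1:2 pp2:2
Op 2: read(P1, v1) -> 45. No state change.
Op 3: read(P0, v0) -> 49. No state change.
Op 4: fork(P0) -> P2. 3 ppages; refcounts: pp0:3 pp1:3 pp2:3
Op 5: fork(P2) -> P3. 3 ppages; refcounts: pp0:4 pp1:4 pp2:4
Op 6: read(P3, v1) -> 45. No state change.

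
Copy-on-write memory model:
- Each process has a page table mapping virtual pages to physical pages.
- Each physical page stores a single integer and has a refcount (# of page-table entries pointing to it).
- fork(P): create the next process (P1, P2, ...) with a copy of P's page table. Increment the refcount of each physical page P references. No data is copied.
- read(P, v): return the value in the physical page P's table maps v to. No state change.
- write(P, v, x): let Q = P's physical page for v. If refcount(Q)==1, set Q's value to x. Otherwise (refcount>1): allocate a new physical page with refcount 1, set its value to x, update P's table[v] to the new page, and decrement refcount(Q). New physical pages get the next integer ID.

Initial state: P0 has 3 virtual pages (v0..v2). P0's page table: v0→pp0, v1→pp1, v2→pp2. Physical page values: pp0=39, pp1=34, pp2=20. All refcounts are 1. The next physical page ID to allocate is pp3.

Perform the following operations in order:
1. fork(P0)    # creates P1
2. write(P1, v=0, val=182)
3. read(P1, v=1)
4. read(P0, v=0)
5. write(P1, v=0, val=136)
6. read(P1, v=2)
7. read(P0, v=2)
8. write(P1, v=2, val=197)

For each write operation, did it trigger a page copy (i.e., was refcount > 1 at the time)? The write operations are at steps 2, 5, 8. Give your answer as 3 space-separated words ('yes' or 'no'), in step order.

Op 1: fork(P0) -> P1. 3 ppages; refcounts: pp0:2 pp1:2 pp2:2
Op 2: write(P1, v0, 182). refcount(pp0)=2>1 -> COPY to pp3. 4 ppages; refcounts: pp0:1 pp1:2 pp2:2 pp3:1
Op 3: read(P1, v1) -> 34. No state change.
Op 4: read(P0, v0) -> 39. No state change.
Op 5: write(P1, v0, 136). refcount(pp3)=1 -> write in place. 4 ppages; refcounts: pp0:1 pp1:2 pp2:2 pp3:1
Op 6: read(P1, v2) -> 20. No state change.
Op 7: read(P0, v2) -> 20. No state change.
Op 8: write(P1, v2, 197). refcount(pp2)=2>1 -> COPY to pp4. 5 ppages; refcounts: pp0:1 pp1:2 pp2:1 pp3:1 pp4:1

yes no yes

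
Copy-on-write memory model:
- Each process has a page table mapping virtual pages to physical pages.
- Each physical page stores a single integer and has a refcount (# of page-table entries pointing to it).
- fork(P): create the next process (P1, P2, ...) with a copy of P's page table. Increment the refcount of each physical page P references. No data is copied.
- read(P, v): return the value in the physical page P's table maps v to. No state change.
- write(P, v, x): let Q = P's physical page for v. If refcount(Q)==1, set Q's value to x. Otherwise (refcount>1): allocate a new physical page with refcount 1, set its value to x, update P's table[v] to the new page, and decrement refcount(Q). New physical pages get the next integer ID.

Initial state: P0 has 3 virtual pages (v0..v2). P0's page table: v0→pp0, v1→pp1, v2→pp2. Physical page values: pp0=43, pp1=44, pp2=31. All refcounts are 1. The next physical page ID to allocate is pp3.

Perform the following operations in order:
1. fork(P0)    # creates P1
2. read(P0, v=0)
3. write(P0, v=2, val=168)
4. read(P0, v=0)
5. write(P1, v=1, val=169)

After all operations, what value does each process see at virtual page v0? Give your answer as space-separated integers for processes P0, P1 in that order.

Answer: 43 43

Derivation:
Op 1: fork(P0) -> P1. 3 ppages; refcounts: pp0:2 pp1:2 pp2:2
Op 2: read(P0, v0) -> 43. No state change.
Op 3: write(P0, v2, 168). refcount(pp2)=2>1 -> COPY to pp3. 4 ppages; refcounts: pp0:2 pp1:2 pp2:1 pp3:1
Op 4: read(P0, v0) -> 43. No state change.
Op 5: write(P1, v1, 169). refcount(pp1)=2>1 -> COPY to pp4. 5 ppages; refcounts: pp0:2 pp1:1 pp2:1 pp3:1 pp4:1
P0: v0 -> pp0 = 43
P1: v0 -> pp0 = 43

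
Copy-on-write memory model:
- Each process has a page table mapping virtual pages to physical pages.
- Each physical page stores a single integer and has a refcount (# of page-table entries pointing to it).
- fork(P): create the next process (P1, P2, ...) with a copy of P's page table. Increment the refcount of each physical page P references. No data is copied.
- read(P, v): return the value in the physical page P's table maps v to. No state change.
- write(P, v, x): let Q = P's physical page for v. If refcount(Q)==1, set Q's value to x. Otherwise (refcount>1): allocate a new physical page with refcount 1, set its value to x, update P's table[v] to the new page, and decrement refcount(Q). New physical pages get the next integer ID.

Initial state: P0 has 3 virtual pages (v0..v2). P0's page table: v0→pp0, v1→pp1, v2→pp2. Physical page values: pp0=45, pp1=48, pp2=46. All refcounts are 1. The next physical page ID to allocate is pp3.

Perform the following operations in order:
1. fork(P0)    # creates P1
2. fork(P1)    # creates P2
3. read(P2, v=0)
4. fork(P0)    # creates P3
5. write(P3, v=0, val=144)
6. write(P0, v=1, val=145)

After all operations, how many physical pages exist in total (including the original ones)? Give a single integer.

Op 1: fork(P0) -> P1. 3 ppages; refcounts: pp0:2 pp1:2 pp2:2
Op 2: fork(P1) -> P2. 3 ppages; refcounts: pp0:3 pp1:3 pp2:3
Op 3: read(P2, v0) -> 45. No state change.
Op 4: fork(P0) -> P3. 3 ppages; refcounts: pp0:4 pp1:4 pp2:4
Op 5: write(P3, v0, 144). refcount(pp0)=4>1 -> COPY to pp3. 4 ppages; refcounts: pp0:3 pp1:4 pp2:4 pp3:1
Op 6: write(P0, v1, 145). refcount(pp1)=4>1 -> COPY to pp4. 5 ppages; refcounts: pp0:3 pp1:3 pp2:4 pp3:1 pp4:1

Answer: 5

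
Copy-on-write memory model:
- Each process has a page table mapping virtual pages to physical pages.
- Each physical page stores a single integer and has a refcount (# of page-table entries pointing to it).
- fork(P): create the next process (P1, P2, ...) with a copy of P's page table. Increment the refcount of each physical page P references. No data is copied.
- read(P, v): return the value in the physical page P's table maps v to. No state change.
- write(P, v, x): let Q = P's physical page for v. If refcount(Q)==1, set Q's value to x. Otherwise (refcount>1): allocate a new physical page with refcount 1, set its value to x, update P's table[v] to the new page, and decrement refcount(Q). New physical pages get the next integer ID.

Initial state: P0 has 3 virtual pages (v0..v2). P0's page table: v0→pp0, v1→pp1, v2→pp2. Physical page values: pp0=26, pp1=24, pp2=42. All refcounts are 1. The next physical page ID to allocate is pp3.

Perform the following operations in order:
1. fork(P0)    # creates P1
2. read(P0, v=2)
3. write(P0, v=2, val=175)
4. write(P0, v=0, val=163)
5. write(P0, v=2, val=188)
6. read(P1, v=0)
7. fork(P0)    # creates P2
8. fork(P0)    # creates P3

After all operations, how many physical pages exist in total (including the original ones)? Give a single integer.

Op 1: fork(P0) -> P1. 3 ppages; refcounts: pp0:2 pp1:2 pp2:2
Op 2: read(P0, v2) -> 42. No state change.
Op 3: write(P0, v2, 175). refcount(pp2)=2>1 -> COPY to pp3. 4 ppages; refcounts: pp0:2 pp1:2 pp2:1 pp3:1
Op 4: write(P0, v0, 163). refcount(pp0)=2>1 -> COPY to pp4. 5 ppages; refcounts: pp0:1 pp1:2 pp2:1 pp3:1 pp4:1
Op 5: write(P0, v2, 188). refcount(pp3)=1 -> write in place. 5 ppages; refcounts: pp0:1 pp1:2 pp2:1 pp3:1 pp4:1
Op 6: read(P1, v0) -> 26. No state change.
Op 7: fork(P0) -> P2. 5 ppages; refcounts: pp0:1 pp1:3 pp2:1 pp3:2 pp4:2
Op 8: fork(P0) -> P3. 5 ppages; refcounts: pp0:1 pp1:4 pp2:1 pp3:3 pp4:3

Answer: 5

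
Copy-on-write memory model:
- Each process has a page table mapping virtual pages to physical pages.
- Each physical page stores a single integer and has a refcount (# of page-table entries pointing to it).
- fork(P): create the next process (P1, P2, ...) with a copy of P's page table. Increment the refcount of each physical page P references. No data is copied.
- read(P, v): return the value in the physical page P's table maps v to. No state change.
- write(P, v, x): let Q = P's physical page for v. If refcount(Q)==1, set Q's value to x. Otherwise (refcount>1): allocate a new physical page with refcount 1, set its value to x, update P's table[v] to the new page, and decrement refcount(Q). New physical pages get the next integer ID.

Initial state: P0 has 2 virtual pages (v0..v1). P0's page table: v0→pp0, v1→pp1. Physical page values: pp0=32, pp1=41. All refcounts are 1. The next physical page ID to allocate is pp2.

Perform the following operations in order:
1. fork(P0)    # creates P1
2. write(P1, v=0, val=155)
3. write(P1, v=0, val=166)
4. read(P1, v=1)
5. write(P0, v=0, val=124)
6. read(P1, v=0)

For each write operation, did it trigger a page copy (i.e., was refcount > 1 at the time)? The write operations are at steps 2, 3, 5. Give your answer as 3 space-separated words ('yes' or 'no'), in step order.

Op 1: fork(P0) -> P1. 2 ppages; refcounts: pp0:2 pp1:2
Op 2: write(P1, v0, 155). refcount(pp0)=2>1 -> COPY to pp2. 3 ppages; refcounts: pp0:1 pp1:2 pp2:1
Op 3: write(P1, v0, 166). refcount(pp2)=1 -> write in place. 3 ppages; refcounts: pp0:1 pp1:2 pp2:1
Op 4: read(P1, v1) -> 41. No state change.
Op 5: write(P0, v0, 124). refcount(pp0)=1 -> write in place. 3 ppages; refcounts: pp0:1 pp1:2 pp2:1
Op 6: read(P1, v0) -> 166. No state change.

yes no no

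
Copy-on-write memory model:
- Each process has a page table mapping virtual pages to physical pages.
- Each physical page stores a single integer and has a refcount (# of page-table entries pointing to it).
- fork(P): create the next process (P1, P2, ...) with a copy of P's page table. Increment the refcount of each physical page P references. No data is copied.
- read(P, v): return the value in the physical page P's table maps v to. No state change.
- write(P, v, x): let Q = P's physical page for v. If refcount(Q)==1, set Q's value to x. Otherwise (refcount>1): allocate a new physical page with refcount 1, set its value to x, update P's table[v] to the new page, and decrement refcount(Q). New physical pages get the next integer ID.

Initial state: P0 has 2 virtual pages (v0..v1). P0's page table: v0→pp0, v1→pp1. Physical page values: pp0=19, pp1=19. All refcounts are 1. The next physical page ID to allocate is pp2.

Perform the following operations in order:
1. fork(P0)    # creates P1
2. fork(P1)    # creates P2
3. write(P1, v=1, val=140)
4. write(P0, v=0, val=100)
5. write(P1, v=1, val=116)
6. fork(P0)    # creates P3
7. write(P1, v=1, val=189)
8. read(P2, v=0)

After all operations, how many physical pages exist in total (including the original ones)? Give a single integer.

Answer: 4

Derivation:
Op 1: fork(P0) -> P1. 2 ppages; refcounts: pp0:2 pp1:2
Op 2: fork(P1) -> P2. 2 ppages; refcounts: pp0:3 pp1:3
Op 3: write(P1, v1, 140). refcount(pp1)=3>1 -> COPY to pp2. 3 ppages; refcounts: pp0:3 pp1:2 pp2:1
Op 4: write(P0, v0, 100). refcount(pp0)=3>1 -> COPY to pp3. 4 ppages; refcounts: pp0:2 pp1:2 pp2:1 pp3:1
Op 5: write(P1, v1, 116). refcount(pp2)=1 -> write in place. 4 ppages; refcounts: pp0:2 pp1:2 pp2:1 pp3:1
Op 6: fork(P0) -> P3. 4 ppages; refcounts: pp0:2 pp1:3 pp2:1 pp3:2
Op 7: write(P1, v1, 189). refcount(pp2)=1 -> write in place. 4 ppages; refcounts: pp0:2 pp1:3 pp2:1 pp3:2
Op 8: read(P2, v0) -> 19. No state change.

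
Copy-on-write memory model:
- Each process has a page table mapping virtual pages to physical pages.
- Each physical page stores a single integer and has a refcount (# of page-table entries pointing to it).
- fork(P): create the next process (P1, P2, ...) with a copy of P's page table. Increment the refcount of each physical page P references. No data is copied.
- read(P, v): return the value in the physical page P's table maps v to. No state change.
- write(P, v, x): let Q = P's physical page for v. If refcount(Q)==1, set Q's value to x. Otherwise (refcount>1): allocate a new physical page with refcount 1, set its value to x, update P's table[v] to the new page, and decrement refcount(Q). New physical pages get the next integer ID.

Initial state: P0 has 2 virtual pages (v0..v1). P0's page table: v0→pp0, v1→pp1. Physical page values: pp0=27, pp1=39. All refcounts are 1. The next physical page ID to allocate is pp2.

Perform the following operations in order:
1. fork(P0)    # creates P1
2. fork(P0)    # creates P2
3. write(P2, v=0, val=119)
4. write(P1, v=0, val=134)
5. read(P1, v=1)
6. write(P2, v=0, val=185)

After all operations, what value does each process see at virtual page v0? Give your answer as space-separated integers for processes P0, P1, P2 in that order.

Answer: 27 134 185

Derivation:
Op 1: fork(P0) -> P1. 2 ppages; refcounts: pp0:2 pp1:2
Op 2: fork(P0) -> P2. 2 ppages; refcounts: pp0:3 pp1:3
Op 3: write(P2, v0, 119). refcount(pp0)=3>1 -> COPY to pp2. 3 ppages; refcounts: pp0:2 pp1:3 pp2:1
Op 4: write(P1, v0, 134). refcount(pp0)=2>1 -> COPY to pp3. 4 ppages; refcounts: pp0:1 pp1:3 pp2:1 pp3:1
Op 5: read(P1, v1) -> 39. No state change.
Op 6: write(P2, v0, 185). refcount(pp2)=1 -> write in place. 4 ppages; refcounts: pp0:1 pp1:3 pp2:1 pp3:1
P0: v0 -> pp0 = 27
P1: v0 -> pp3 = 134
P2: v0 -> pp2 = 185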